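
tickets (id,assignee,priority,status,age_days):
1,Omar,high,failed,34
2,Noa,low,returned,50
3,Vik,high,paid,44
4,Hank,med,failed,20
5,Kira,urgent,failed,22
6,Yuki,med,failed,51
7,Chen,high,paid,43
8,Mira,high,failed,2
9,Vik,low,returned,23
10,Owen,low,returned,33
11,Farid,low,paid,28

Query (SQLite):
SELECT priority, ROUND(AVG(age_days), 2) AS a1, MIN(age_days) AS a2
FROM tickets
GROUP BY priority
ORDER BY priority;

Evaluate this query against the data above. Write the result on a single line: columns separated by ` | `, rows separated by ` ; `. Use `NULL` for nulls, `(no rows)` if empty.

high | 30.75 | 2 ; low | 33.5 | 23 ; med | 35.5 | 20 ; urgent | 22 | 22

Group tickets by priority.
Per group compute: ROUND(AVG(age_days), 2), MIN(age_days).
  high: ids {1, 3, 7, 8} → ROUND(AVG(age_days), 2)=30.75, MIN(age_days)=2
  low: ids {2, 9, 10, 11} → ROUND(AVG(age_days), 2)=33.5, MIN(age_days)=23
  med: ids {4, 6} → ROUND(AVG(age_days), 2)=35.5, MIN(age_days)=20
  urgent: ids {5} → ROUND(AVG(age_days), 2)=22, MIN(age_days)=22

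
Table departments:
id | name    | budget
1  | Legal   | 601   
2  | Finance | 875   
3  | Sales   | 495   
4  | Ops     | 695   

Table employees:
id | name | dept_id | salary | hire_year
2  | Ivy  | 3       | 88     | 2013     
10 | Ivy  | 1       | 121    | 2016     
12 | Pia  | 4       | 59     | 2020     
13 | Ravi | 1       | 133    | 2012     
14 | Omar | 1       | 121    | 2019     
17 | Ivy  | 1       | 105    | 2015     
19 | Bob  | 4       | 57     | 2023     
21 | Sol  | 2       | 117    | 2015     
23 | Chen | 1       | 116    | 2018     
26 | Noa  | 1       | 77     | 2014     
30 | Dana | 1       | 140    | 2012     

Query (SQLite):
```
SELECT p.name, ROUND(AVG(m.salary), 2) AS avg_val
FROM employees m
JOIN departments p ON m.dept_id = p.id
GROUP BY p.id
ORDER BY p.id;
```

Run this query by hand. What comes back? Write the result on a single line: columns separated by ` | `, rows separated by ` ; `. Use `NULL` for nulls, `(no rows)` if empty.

Join each employees row to its departments via dept_id.
Group joined rows by departments.id; compute ROUND(AVG(m.salary), 2) per group.
  1: ids {10, 13, 14, 17, 23, 26, 30} → ROUND(AVG(m.salary), 2)=116.14
  2: ids {21} → ROUND(AVG(m.salary), 2)=117
  3: ids {2} → ROUND(AVG(m.salary), 2)=88
  4: ids {12, 19} → ROUND(AVG(m.salary), 2)=58

Legal | 116.14 ; Finance | 117 ; Sales | 88 ; Ops | 58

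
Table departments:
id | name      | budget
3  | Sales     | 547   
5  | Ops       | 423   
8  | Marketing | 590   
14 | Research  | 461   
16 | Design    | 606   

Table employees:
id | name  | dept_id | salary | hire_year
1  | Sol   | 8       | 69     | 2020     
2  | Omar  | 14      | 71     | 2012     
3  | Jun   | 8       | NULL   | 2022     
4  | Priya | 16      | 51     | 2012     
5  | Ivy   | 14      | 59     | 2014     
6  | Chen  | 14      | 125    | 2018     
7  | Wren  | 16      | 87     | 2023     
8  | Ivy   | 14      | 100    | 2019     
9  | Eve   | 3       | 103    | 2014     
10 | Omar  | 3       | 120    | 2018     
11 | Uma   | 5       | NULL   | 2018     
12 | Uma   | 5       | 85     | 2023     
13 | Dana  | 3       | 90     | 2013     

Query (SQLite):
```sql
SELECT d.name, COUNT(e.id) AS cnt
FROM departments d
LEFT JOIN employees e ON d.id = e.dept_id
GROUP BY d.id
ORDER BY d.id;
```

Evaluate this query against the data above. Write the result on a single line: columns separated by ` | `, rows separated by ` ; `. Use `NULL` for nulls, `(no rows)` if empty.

LEFT JOIN keeps every departments row; unmatched ones get NULL for employees columns.
Group by departments.id and compute COUNT(e.id). COUNT(col) of an all-NULL group is 0.
  3: ids {9, 10, 13} → COUNT(e.id)=3
  5: ids {11, 12} → COUNT(e.id)=2
  8: ids {1, 3} → COUNT(e.id)=2
  14: ids {2, 5, 6, 8} → COUNT(e.id)=4
  16: ids {4, 7} → COUNT(e.id)=2

Sales | 3 ; Ops | 2 ; Marketing | 2 ; Research | 4 ; Design | 2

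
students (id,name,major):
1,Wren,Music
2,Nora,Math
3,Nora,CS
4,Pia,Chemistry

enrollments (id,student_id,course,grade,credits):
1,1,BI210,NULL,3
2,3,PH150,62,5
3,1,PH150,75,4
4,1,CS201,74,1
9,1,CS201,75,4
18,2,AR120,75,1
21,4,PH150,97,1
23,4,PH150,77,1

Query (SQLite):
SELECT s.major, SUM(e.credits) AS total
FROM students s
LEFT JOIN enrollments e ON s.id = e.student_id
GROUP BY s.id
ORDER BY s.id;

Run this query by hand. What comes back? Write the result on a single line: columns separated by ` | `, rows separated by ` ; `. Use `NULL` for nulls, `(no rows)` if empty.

LEFT JOIN keeps every students row; unmatched ones get NULL for enrollments columns.
Group by students.id and compute SUM(e.credits). SUM over an all-NULL group is NULL.
  1: ids {1, 3, 4, 9} → SUM(e.credits)=12
  2: ids {18} → SUM(e.credits)=1
  3: ids {2} → SUM(e.credits)=5
  4: ids {21, 23} → SUM(e.credits)=2

Music | 12 ; Math | 1 ; CS | 5 ; Chemistry | 2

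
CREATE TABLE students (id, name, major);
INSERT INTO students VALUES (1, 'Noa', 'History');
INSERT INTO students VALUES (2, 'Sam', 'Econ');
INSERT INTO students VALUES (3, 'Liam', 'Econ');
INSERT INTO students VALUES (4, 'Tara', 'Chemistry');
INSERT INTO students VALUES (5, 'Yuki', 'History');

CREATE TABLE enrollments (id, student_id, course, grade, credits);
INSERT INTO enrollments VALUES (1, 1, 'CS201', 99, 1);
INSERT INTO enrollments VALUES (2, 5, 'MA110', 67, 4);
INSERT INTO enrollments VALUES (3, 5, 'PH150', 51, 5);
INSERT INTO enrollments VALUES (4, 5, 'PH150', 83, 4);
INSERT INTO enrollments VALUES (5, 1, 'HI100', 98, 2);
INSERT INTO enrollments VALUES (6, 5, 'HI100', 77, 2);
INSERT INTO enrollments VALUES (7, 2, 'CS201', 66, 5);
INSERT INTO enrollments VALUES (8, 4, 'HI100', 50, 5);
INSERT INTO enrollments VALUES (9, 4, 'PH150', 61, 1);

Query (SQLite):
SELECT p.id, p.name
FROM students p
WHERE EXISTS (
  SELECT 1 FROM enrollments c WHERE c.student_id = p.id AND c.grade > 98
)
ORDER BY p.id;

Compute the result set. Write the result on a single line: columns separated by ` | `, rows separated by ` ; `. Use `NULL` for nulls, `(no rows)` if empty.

For each students row, check whether any enrollments with matching student_id has grade > 98.
Keep rows where that is true.

1 | Noa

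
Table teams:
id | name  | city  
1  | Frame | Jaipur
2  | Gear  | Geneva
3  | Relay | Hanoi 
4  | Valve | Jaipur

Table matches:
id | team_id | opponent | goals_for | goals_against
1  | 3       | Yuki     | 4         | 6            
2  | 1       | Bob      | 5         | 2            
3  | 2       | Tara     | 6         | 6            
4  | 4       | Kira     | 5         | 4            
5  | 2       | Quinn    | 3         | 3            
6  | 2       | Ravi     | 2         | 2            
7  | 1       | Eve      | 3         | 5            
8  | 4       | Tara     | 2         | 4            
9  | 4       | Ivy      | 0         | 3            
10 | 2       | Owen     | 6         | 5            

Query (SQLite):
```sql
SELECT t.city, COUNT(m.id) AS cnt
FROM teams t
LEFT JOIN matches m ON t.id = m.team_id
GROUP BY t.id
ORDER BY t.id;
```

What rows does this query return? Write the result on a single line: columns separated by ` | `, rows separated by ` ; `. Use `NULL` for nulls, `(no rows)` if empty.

Jaipur | 2 ; Geneva | 4 ; Hanoi | 1 ; Jaipur | 3

LEFT JOIN keeps every teams row; unmatched ones get NULL for matches columns.
Group by teams.id and compute COUNT(m.id). COUNT(col) of an all-NULL group is 0.
  1: ids {2, 7} → COUNT(m.id)=2
  2: ids {3, 5, 6, 10} → COUNT(m.id)=4
  3: ids {1} → COUNT(m.id)=1
  4: ids {4, 8, 9} → COUNT(m.id)=3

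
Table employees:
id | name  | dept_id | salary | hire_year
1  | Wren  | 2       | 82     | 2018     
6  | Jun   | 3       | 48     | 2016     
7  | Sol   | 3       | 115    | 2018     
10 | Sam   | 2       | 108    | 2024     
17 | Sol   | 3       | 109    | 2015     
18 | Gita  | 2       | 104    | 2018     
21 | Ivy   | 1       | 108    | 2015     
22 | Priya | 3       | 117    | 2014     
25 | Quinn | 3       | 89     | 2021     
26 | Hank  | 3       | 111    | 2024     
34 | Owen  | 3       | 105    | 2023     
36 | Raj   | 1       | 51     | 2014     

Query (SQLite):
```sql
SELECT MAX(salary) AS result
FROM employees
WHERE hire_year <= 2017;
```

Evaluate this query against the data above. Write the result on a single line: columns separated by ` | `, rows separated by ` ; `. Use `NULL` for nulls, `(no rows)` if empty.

117

Rows where hire_year <= 2017 → salary values: [48, 109, 108, 117, 51].
MAX of non-NULL values = 117.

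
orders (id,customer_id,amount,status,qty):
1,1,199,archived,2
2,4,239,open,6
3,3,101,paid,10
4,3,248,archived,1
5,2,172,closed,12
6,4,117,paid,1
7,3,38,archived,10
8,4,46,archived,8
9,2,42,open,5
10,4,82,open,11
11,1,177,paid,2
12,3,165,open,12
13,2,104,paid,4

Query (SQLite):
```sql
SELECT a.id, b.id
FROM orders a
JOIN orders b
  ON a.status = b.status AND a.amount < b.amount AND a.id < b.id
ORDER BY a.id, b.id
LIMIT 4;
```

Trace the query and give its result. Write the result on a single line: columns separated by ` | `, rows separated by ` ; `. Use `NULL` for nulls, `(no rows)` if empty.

1 | 4 ; 3 | 6 ; 3 | 11 ; 3 | 13

Pairs (a,b) with same status, a.amount < b.amount, a.id < b.id.
status groups: archived:{1,4,7,8} closed:{5} open:{2,9,10,12} paid:{3,6,11,13}
Ordered by (a.id, b.id); first 4.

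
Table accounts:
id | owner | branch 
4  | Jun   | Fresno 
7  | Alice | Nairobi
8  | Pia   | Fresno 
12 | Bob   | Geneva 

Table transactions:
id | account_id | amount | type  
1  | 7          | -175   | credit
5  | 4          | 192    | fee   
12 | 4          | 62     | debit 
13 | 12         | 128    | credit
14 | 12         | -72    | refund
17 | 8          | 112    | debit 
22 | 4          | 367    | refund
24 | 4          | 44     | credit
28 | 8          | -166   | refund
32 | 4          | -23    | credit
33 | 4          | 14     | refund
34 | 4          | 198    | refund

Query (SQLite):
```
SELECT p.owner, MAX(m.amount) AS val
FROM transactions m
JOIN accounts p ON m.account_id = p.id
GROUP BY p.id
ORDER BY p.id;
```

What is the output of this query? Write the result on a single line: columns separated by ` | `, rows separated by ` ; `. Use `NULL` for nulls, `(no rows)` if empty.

Join each transactions row to its accounts via account_id.
Group joined rows by accounts.id; compute MAX(m.amount) per group.
  4: ids {5, 12, 22, 24, 32, 33, 34} → MAX(m.amount)=367
  7: ids {1} → MAX(m.amount)=-175
  8: ids {17, 28} → MAX(m.amount)=112
  12: ids {13, 14} → MAX(m.amount)=128

Jun | 367 ; Alice | -175 ; Pia | 112 ; Bob | 128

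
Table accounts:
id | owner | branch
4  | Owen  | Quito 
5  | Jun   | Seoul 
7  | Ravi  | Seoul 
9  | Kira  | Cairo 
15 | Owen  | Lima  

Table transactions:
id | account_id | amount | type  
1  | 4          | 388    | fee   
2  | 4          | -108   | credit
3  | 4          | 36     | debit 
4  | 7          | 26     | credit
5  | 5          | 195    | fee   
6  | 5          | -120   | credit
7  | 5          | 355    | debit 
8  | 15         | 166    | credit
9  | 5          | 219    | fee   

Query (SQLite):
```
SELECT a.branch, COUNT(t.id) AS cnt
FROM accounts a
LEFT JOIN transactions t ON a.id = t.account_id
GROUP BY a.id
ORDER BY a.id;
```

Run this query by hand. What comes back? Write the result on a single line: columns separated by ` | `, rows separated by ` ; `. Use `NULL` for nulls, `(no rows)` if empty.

Quito | 3 ; Seoul | 4 ; Seoul | 1 ; Cairo | 0 ; Lima | 1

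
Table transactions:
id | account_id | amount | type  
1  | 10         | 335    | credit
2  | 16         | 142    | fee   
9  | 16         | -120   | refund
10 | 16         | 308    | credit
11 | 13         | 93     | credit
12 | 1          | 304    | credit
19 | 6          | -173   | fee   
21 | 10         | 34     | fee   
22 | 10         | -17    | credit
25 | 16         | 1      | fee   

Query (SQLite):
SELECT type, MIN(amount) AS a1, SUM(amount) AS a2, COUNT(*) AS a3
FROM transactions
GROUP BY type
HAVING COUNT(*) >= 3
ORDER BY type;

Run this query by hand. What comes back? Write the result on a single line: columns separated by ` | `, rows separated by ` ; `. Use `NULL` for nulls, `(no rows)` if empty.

Group transactions by type.
Per group compute: MIN(amount), SUM(amount), COUNT(*).
HAVING: drop groups with fewer than 3 rows.
  credit: ids {1, 10, 11, 12, 22} → MIN(amount)=-17, SUM(amount)=1023, COUNT(*)=5
  fee: ids {2, 19, 21, 25} → MIN(amount)=-173, SUM(amount)=4, COUNT(*)=4
  refund: ids {9} → MIN(amount)=-120, SUM(amount)=-120, COUNT(*)=1

credit | -17 | 1023 | 5 ; fee | -173 | 4 | 4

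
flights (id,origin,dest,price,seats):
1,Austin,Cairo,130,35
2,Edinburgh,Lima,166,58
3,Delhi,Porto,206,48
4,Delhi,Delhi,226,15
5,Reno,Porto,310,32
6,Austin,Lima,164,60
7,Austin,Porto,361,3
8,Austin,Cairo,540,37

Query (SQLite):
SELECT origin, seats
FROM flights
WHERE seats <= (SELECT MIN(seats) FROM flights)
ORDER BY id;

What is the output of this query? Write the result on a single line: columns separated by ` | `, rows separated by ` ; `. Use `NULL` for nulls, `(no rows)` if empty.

Scalar subquery: MIN(seats) over all flights rows = 3.
Keep rows where seats <= that value.

Austin | 3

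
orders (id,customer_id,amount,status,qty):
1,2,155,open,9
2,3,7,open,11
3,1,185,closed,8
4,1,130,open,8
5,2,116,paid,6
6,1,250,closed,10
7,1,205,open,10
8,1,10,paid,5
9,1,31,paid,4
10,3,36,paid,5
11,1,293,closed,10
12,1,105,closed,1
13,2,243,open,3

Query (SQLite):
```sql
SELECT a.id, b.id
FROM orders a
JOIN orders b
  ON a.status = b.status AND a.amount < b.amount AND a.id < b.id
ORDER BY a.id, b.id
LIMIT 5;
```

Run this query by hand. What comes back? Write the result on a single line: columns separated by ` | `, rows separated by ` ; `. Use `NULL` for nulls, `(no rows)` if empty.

Pairs (a,b) with same status, a.amount < b.amount, a.id < b.id.
status groups: closed:{3,6,11,12} open:{1,2,4,7,13} paid:{5,8,9,10}
Ordered by (a.id, b.id); first 5.

1 | 7 ; 1 | 13 ; 2 | 4 ; 2 | 7 ; 2 | 13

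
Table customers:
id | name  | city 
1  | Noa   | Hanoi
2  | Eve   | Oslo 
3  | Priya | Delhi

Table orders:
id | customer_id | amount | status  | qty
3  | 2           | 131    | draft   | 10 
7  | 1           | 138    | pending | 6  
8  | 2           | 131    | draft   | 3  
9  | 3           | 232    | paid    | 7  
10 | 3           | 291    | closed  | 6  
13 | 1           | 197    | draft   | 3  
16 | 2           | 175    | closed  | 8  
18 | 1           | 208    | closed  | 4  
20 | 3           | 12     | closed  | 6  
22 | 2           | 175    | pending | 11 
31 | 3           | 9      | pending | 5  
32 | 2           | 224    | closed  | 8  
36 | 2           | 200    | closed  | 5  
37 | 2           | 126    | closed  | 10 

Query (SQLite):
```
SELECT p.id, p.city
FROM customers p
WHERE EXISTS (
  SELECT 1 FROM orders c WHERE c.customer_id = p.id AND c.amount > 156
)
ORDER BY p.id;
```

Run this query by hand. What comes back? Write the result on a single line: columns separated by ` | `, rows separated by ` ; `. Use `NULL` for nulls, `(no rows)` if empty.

For each customers row, check whether any orders with matching customer_id has amount > 156.
Keep rows where that is true.

1 | Hanoi ; 2 | Oslo ; 3 | Delhi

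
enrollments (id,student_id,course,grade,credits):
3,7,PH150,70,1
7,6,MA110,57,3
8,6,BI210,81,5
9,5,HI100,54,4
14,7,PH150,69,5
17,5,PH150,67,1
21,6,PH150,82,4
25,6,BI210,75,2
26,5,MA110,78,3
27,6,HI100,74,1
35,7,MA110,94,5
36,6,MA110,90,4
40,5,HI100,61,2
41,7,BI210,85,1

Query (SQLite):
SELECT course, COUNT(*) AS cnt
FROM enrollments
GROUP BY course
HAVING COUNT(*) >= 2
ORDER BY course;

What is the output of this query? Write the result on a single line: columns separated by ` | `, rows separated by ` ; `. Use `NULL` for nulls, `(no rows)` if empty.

BI210 | 3 ; HI100 | 3 ; MA110 | 4 ; PH150 | 4

Partition enrollments by course; compute COUNT(*) within each group.
HAVING: keep groups with count ≥ 2.
  BI210: ids {8, 25, 41} → COUNT(*)=3
  HI100: ids {9, 27, 40} → COUNT(*)=3
  MA110: ids {7, 26, 35, 36} → COUNT(*)=4
  PH150: ids {3, 14, 17, 21} → COUNT(*)=4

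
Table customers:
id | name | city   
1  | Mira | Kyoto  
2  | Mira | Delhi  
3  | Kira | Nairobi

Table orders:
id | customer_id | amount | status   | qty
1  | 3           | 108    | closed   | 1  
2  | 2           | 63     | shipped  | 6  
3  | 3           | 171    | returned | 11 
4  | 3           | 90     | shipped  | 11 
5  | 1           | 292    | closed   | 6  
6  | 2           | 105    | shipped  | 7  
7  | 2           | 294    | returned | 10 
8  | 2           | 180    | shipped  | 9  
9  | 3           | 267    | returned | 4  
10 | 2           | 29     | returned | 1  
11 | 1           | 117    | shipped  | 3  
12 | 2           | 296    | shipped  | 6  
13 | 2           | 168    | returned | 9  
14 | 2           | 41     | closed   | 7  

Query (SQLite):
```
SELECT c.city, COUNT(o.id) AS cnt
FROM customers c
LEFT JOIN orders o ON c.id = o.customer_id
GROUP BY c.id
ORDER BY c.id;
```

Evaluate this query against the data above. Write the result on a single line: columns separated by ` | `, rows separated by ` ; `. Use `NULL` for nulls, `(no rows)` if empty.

Kyoto | 2 ; Delhi | 8 ; Nairobi | 4

LEFT JOIN keeps every customers row; unmatched ones get NULL for orders columns.
Group by customers.id and compute COUNT(o.id). COUNT(col) of an all-NULL group is 0.
  1: ids {5, 11} → COUNT(o.id)=2
  2: ids {2, 6, 7, 8, 10, 12, 13, 14} → COUNT(o.id)=8
  3: ids {1, 3, 4, 9} → COUNT(o.id)=4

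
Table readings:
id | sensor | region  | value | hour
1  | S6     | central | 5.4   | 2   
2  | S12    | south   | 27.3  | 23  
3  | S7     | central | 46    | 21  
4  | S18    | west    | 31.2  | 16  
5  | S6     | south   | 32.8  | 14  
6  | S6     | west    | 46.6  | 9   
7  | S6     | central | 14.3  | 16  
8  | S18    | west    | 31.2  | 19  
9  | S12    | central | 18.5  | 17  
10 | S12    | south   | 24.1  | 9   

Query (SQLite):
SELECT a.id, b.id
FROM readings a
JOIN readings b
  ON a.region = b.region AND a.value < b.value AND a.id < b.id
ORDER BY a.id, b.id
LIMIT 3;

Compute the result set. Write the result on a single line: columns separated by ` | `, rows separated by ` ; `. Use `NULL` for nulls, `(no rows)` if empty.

1 | 3 ; 1 | 7 ; 1 | 9

Pairs (a,b) with same region, a.value < b.value, a.id < b.id.
region groups: central:{1,3,7,9} south:{2,5,10} west:{4,6,8}
Ordered by (a.id, b.id); first 3.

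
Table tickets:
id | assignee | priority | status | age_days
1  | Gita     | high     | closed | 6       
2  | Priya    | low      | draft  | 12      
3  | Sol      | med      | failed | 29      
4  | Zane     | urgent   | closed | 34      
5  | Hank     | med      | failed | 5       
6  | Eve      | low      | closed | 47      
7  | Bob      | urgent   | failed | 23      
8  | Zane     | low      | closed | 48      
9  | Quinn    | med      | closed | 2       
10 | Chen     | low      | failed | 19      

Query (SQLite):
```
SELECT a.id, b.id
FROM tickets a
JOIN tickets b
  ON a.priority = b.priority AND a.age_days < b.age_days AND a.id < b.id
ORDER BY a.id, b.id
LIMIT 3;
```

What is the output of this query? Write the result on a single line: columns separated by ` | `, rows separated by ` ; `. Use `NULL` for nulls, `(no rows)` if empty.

Pairs (a,b) with same priority, a.age_days < b.age_days, a.id < b.id.
priority groups: high:{1} low:{2,6,8,10} med:{3,5,9} urgent:{4,7}
Ordered by (a.id, b.id); first 3.

2 | 6 ; 2 | 8 ; 2 | 10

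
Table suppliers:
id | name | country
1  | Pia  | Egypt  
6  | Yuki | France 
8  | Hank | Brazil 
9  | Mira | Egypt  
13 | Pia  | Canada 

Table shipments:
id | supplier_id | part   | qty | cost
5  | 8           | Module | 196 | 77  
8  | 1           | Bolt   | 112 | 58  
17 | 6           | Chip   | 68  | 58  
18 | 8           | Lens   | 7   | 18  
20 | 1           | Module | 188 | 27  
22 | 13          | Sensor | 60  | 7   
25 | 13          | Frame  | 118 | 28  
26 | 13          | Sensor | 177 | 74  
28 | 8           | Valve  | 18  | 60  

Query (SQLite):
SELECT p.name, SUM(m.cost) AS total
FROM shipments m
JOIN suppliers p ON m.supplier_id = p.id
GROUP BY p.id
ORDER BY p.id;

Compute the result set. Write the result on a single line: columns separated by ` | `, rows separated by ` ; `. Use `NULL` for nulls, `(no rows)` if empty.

Join each shipments row to its suppliers via supplier_id.
Group joined rows by suppliers.id; compute SUM(m.cost) per group.
  1: ids {8, 20} → SUM(m.cost)=85
  6: ids {17} → SUM(m.cost)=58
  8: ids {5, 18, 28} → SUM(m.cost)=155
  13: ids {22, 25, 26} → SUM(m.cost)=109

Pia | 85 ; Yuki | 58 ; Hank | 155 ; Pia | 109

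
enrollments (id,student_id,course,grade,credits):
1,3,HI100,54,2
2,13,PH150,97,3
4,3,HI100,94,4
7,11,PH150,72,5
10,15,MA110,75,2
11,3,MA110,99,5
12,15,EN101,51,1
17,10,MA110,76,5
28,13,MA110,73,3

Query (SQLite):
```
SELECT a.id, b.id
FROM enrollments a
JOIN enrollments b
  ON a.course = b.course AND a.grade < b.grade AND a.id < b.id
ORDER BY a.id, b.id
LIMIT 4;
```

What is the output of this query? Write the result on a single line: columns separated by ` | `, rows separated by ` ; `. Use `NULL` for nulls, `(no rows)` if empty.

Pairs (a,b) with same course, a.grade < b.grade, a.id < b.id.
course groups: EN101:{12} HI100:{1,4} MA110:{10,11,17,28} PH150:{2,7}
Ordered by (a.id, b.id); first 4.

1 | 4 ; 10 | 11 ; 10 | 17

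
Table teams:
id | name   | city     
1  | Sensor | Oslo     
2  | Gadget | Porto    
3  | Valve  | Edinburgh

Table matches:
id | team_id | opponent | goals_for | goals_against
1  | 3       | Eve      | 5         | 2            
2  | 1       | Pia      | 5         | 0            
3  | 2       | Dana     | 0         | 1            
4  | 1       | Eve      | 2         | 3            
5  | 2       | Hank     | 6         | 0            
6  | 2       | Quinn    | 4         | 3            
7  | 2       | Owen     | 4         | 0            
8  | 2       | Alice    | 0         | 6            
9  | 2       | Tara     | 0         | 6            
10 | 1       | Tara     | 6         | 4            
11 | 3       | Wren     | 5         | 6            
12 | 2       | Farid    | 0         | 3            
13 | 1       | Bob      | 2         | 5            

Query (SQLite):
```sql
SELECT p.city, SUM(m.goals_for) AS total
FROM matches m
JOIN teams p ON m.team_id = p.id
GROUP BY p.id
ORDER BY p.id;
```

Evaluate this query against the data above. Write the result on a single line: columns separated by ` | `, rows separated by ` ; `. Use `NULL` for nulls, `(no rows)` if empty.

Join each matches row to its teams via team_id.
Group joined rows by teams.id; compute SUM(m.goals_for) per group.
  1: ids {2, 4, 10, 13} → SUM(m.goals_for)=15
  2: ids {3, 5, 6, 7, 8, 9, 12} → SUM(m.goals_for)=14
  3: ids {1, 11} → SUM(m.goals_for)=10

Oslo | 15 ; Porto | 14 ; Edinburgh | 10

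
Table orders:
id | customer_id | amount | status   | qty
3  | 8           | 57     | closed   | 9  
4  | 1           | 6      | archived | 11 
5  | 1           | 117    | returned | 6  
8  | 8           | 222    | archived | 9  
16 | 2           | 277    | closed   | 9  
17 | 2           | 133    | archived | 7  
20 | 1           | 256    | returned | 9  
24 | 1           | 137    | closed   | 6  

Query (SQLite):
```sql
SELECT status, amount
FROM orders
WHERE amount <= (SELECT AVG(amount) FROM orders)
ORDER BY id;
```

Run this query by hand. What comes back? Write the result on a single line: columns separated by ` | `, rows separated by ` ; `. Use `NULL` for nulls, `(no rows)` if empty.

Scalar subquery: AVG(amount) over all orders rows = 150.625.
Keep rows where amount <= that value.

closed | 57 ; archived | 6 ; returned | 117 ; archived | 133 ; closed | 137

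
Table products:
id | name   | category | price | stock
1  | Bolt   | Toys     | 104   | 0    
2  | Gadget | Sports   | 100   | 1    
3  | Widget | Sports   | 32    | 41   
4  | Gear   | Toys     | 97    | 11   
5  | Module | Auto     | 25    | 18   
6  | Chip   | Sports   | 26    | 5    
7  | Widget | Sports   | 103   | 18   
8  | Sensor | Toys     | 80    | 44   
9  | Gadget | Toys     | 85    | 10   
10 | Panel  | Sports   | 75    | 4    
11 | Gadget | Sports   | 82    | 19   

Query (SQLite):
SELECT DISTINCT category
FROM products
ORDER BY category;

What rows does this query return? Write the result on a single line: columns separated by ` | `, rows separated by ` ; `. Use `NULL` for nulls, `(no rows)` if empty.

Auto ; Sports ; Toys

Collect distinct category values from products.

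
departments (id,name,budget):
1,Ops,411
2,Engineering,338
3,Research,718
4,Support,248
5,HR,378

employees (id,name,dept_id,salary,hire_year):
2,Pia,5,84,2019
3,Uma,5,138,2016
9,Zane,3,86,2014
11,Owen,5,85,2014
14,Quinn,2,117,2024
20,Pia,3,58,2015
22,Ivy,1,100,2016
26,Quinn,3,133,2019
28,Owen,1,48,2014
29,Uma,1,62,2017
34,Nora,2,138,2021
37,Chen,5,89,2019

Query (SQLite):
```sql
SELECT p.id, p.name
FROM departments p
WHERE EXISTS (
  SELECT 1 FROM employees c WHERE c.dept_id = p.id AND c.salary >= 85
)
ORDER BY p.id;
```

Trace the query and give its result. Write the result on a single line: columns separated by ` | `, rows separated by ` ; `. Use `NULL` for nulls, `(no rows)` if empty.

1 | Ops ; 2 | Engineering ; 3 | Research ; 5 | HR

For each departments row, check whether any employees with matching dept_id has salary >= 85.
Keep rows where that is true.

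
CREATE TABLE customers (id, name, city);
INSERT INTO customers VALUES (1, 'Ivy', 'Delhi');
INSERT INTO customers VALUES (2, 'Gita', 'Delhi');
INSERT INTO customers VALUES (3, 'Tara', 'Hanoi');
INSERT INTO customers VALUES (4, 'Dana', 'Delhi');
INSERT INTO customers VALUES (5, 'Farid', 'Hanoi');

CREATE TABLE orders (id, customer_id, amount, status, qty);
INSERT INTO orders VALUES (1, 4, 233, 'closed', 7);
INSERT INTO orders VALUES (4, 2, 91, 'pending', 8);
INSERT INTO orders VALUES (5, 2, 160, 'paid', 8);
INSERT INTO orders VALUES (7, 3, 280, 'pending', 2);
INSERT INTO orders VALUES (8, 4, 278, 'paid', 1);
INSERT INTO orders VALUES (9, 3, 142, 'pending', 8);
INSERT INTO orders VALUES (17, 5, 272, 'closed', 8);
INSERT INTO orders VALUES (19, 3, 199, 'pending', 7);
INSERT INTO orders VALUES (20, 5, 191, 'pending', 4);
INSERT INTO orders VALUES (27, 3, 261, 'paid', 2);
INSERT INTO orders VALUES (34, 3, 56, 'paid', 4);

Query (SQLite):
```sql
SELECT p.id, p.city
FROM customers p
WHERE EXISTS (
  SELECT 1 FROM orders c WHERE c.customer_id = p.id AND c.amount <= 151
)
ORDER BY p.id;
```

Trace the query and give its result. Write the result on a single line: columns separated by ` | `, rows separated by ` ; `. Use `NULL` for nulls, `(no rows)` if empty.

2 | Delhi ; 3 | Hanoi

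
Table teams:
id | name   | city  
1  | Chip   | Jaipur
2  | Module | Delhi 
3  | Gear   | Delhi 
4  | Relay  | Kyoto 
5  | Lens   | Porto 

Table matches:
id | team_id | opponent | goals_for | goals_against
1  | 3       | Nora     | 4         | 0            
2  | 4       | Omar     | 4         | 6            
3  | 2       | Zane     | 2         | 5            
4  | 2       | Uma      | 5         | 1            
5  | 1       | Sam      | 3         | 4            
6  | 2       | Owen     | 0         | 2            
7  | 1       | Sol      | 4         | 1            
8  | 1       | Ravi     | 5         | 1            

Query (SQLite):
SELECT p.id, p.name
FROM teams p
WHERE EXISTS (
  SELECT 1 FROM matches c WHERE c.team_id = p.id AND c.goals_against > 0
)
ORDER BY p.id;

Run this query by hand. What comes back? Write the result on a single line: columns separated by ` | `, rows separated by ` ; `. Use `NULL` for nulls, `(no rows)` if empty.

1 | Chip ; 2 | Module ; 4 | Relay

For each teams row, check whether any matches with matching team_id has goals_against > 0.
Keep rows where that is true.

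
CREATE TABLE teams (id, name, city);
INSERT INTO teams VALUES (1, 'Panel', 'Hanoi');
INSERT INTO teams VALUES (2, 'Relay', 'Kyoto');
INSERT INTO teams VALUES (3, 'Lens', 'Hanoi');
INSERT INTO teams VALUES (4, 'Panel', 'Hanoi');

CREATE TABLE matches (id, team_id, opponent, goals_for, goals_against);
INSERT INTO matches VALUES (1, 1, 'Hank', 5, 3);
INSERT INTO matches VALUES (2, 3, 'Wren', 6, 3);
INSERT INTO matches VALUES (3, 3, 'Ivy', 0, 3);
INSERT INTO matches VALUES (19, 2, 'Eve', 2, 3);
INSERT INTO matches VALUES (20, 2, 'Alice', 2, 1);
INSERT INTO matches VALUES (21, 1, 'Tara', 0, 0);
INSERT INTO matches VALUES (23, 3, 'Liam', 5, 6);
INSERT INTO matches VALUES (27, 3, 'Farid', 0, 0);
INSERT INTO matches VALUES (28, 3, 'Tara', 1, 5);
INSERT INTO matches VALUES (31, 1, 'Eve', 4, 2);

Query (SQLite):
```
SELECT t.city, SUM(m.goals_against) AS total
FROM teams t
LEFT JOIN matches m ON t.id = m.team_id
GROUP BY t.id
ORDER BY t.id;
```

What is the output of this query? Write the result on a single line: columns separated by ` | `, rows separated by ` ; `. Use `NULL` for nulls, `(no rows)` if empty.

LEFT JOIN keeps every teams row; unmatched ones get NULL for matches columns.
Group by teams.id and compute SUM(m.goals_against). SUM over an all-NULL group is NULL.
  1: ids {1, 21, 31} → SUM(m.goals_against)=5
  2: ids {19, 20} → SUM(m.goals_against)=4
  3: ids {2, 3, 23, 27, 28} → SUM(m.goals_against)=17
  4: ids {—} → SUM(m.goals_against)=NULL

Hanoi | 5 ; Kyoto | 4 ; Hanoi | 17 ; Hanoi | NULL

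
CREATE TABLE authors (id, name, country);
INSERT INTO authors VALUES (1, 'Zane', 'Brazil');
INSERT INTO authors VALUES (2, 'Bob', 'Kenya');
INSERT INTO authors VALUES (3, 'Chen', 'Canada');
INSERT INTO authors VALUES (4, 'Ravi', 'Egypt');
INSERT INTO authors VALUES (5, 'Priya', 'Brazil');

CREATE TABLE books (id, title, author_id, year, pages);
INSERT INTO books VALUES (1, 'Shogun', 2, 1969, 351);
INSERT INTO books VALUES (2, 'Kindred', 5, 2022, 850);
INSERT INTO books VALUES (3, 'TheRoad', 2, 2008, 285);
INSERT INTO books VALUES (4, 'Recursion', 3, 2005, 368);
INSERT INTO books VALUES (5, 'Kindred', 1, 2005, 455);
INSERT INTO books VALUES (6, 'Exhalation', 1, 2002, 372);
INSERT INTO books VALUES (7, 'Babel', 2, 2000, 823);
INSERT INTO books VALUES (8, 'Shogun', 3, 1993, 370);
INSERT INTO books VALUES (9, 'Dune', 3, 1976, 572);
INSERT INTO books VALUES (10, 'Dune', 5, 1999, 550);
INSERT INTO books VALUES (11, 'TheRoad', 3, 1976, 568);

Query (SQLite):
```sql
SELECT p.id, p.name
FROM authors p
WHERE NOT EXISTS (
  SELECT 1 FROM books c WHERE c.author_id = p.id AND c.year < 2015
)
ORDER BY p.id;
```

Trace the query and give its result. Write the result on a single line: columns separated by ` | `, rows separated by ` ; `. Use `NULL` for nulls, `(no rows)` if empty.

4 | Ravi

For each authors row, check whether any books with matching author_id has year < 2015.
Keep rows where that is false.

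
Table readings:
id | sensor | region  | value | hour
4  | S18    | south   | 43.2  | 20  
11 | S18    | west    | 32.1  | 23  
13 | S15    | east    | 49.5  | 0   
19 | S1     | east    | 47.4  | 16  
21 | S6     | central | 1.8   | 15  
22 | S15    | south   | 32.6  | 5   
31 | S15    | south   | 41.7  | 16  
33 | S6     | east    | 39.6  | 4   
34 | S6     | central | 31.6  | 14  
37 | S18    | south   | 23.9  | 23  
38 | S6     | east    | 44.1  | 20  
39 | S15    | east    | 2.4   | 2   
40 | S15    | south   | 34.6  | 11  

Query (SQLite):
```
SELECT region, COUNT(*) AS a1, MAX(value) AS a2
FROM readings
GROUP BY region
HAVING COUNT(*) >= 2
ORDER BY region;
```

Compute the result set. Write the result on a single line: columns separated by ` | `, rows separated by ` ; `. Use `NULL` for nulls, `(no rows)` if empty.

central | 2 | 31.6 ; east | 5 | 49.5 ; south | 5 | 43.2

Group readings by region.
Per group compute: COUNT(*), MAX(value).
HAVING: drop groups with fewer than 2 rows.
  central: ids {21, 34} → COUNT(*)=2, MAX(value)=31.6
  east: ids {13, 19, 33, 38, 39} → COUNT(*)=5, MAX(value)=49.5
  south: ids {4, 22, 31, 37, 40} → COUNT(*)=5, MAX(value)=43.2
  west: ids {11} → COUNT(*)=1, MAX(value)=32.1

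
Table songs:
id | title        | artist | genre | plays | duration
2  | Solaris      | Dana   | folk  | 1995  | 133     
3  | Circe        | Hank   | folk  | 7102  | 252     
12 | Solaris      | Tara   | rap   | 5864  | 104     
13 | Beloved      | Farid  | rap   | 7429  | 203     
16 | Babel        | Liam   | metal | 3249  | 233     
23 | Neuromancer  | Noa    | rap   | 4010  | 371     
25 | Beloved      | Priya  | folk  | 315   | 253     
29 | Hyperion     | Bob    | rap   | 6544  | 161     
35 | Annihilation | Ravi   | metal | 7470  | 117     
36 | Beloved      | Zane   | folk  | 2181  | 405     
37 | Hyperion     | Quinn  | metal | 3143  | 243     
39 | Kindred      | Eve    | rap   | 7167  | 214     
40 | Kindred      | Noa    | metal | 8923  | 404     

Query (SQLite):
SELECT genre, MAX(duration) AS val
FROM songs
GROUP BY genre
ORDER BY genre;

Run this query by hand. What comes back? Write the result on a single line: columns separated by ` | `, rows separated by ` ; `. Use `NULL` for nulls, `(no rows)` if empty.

Partition songs by genre; compute MAX(duration) within each group.
  folk: ids {2, 3, 25, 36} → MAX(duration)=405
  metal: ids {16, 35, 37, 40} → MAX(duration)=404
  rap: ids {12, 13, 23, 29, 39} → MAX(duration)=371

folk | 405 ; metal | 404 ; rap | 371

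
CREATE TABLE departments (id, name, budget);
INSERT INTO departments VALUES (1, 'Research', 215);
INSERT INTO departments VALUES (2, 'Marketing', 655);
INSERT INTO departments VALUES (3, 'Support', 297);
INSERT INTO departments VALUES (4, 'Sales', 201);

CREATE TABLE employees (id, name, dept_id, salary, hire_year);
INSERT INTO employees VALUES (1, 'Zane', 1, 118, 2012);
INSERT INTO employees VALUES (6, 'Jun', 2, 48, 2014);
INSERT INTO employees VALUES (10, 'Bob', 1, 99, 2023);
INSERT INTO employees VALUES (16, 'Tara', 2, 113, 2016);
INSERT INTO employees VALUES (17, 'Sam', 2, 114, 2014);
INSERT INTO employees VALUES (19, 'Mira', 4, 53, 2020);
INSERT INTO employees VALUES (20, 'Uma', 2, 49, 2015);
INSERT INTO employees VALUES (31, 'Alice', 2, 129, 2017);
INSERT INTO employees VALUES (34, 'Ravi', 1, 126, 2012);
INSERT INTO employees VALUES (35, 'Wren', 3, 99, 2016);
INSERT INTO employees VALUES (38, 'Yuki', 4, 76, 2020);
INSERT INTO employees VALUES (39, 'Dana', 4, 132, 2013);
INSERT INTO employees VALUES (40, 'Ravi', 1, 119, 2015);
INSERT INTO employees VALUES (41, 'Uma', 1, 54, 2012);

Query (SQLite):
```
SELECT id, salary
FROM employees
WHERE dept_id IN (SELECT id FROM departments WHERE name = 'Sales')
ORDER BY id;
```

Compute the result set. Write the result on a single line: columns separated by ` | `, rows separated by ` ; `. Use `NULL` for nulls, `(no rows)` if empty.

Inner query: departments.id where name = 'Sales'.
Outer: keep employees rows whose dept_id is in that set.
Inner query → {4}

19 | 53 ; 38 | 76 ; 39 | 132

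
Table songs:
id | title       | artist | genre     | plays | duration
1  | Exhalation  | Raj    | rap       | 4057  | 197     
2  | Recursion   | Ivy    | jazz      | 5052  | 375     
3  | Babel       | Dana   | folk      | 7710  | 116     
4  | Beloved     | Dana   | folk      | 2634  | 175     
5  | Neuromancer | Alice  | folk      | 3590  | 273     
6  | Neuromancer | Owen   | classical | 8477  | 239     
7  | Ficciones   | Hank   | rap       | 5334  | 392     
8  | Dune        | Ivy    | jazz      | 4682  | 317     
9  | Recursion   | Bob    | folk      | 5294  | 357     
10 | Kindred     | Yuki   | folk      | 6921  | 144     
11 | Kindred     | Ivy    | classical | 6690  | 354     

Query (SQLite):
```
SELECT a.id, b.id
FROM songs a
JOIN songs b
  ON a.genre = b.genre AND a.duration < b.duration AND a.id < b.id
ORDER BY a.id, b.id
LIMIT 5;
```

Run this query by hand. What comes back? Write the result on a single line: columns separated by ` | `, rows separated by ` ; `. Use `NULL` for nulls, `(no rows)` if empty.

1 | 7 ; 3 | 4 ; 3 | 5 ; 3 | 9 ; 3 | 10

Pairs (a,b) with same genre, a.duration < b.duration, a.id < b.id.
genre groups: classical:{6,11} folk:{3,4,5,9,10} jazz:{2,8} rap:{1,7}
Ordered by (a.id, b.id); first 5.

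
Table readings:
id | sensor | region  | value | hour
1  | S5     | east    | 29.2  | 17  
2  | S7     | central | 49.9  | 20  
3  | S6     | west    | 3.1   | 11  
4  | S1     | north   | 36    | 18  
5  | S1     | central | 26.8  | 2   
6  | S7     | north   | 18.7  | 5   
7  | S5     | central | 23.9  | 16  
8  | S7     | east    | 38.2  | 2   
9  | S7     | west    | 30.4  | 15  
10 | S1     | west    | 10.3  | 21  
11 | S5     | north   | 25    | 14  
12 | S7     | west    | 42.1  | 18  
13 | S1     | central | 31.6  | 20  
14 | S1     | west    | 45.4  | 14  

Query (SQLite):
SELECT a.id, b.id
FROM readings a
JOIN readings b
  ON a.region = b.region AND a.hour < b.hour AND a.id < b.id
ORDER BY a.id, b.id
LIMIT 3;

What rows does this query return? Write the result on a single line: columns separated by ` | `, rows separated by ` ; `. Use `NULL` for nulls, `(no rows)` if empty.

Pairs (a,b) with same region, a.hour < b.hour, a.id < b.id.
region groups: central:{2,5,7,13} east:{1,8} north:{4,6,11} west:{3,9,10,12,14}
Ordered by (a.id, b.id); first 3.

3 | 9 ; 3 | 10 ; 3 | 12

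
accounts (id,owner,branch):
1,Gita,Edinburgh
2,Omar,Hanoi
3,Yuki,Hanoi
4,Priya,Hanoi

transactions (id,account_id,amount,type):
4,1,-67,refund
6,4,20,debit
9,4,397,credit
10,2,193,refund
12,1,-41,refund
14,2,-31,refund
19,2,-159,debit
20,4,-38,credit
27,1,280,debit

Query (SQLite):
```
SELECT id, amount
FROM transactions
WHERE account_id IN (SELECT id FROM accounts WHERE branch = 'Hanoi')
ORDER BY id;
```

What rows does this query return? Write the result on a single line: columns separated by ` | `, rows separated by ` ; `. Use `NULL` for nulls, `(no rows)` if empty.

6 | 20 ; 9 | 397 ; 10 | 193 ; 14 | -31 ; 19 | -159 ; 20 | -38

Inner query: accounts.id where branch = 'Hanoi'.
Outer: keep transactions rows whose account_id is in that set.
Inner query → {2, 3, 4}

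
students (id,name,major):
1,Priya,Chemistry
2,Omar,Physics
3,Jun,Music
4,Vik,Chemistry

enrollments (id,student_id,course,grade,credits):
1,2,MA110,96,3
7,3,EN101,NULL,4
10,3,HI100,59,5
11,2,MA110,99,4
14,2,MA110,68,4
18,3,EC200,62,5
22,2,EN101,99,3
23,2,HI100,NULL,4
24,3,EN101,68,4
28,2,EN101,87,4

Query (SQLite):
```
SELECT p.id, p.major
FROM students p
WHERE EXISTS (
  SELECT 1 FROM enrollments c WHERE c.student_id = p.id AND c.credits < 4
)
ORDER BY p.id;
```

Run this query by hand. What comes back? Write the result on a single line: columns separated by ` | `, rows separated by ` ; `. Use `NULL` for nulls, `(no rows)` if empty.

2 | Physics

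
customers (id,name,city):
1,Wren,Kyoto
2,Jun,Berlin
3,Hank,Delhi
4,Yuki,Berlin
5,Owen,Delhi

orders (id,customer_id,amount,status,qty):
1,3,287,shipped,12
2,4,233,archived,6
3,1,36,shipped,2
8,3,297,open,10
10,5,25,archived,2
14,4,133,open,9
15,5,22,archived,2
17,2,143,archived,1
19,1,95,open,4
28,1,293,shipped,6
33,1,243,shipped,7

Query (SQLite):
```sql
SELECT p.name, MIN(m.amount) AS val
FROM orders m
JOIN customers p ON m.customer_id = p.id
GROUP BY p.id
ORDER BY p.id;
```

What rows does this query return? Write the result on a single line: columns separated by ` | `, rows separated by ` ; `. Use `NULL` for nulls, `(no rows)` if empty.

Wren | 36 ; Jun | 143 ; Hank | 287 ; Yuki | 133 ; Owen | 22

Join each orders row to its customers via customer_id.
Group joined rows by customers.id; compute MIN(m.amount) per group.
  1: ids {3, 19, 28, 33} → MIN(m.amount)=36
  2: ids {17} → MIN(m.amount)=143
  3: ids {1, 8} → MIN(m.amount)=287
  4: ids {2, 14} → MIN(m.amount)=133
  5: ids {10, 15} → MIN(m.amount)=22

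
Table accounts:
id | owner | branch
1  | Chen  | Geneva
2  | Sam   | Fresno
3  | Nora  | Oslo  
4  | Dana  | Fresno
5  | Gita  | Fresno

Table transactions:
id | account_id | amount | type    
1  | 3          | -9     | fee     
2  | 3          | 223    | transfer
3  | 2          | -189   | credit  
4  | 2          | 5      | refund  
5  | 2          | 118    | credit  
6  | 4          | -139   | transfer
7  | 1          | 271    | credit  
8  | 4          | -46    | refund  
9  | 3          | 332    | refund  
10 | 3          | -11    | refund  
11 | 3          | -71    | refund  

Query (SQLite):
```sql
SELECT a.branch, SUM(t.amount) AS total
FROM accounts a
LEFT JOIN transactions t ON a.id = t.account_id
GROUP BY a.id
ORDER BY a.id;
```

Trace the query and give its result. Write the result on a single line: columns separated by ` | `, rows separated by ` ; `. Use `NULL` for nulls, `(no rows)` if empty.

Geneva | 271 ; Fresno | -66 ; Oslo | 464 ; Fresno | -185 ; Fresno | NULL

LEFT JOIN keeps every accounts row; unmatched ones get NULL for transactions columns.
Group by accounts.id and compute SUM(t.amount). SUM over an all-NULL group is NULL.
  1: ids {7} → SUM(t.amount)=271
  2: ids {3, 4, 5} → SUM(t.amount)=-66
  3: ids {1, 2, 9, 10, 11} → SUM(t.amount)=464
  4: ids {6, 8} → SUM(t.amount)=-185
  5: ids {—} → SUM(t.amount)=NULL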